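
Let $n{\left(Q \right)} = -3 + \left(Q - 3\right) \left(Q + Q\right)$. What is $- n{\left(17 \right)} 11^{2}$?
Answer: $-57233$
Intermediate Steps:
$n{\left(Q \right)} = -3 + 2 Q \left(-3 + Q\right)$ ($n{\left(Q \right)} = -3 + \left(-3 + Q\right) 2 Q = -3 + 2 Q \left(-3 + Q\right)$)
$- n{\left(17 \right)} 11^{2} = - \left(-3 - 102 + 2 \cdot 17^{2}\right) 11^{2} = - \left(-3 - 102 + 2 \cdot 289\right) 121 = - \left(-3 - 102 + 578\right) 121 = - 473 \cdot 121 = \left(-1\right) 57233 = -57233$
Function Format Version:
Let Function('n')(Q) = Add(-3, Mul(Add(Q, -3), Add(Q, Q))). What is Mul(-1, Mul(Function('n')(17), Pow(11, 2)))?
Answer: -57233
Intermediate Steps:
Function('n')(Q) = Add(-3, Mul(2, Q, Add(-3, Q))) (Function('n')(Q) = Add(-3, Mul(Add(-3, Q), Mul(2, Q))) = Add(-3, Mul(2, Q, Add(-3, Q))))
Mul(-1, Mul(Function('n')(17), Pow(11, 2))) = Mul(-1, Mul(Add(-3, Mul(-6, 17), Mul(2, Pow(17, 2))), Pow(11, 2))) = Mul(-1, Mul(Add(-3, -102, Mul(2, 289)), 121)) = Mul(-1, Mul(Add(-3, -102, 578), 121)) = Mul(-1, Mul(473, 121)) = Mul(-1, 57233) = -57233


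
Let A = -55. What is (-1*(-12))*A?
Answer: -660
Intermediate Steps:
(-1*(-12))*A = -1*(-12)*(-55) = 12*(-55) = -660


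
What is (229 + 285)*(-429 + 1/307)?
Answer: -67694828/307 ≈ -2.2050e+5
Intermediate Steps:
(229 + 285)*(-429 + 1/307) = 514*(-429 + 1/307) = 514*(-131702/307) = -67694828/307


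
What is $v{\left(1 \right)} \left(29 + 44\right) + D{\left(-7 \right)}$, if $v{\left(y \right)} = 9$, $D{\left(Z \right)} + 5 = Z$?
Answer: $645$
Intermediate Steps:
$D{\left(Z \right)} = -5 + Z$
$v{\left(1 \right)} \left(29 + 44\right) + D{\left(-7 \right)} = 9 \left(29 + 44\right) - 12 = 9 \cdot 73 - 12 = 657 - 12 = 645$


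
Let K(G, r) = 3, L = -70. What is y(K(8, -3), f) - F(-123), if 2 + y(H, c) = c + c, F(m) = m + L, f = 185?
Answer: 561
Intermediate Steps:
F(m) = -70 + m (F(m) = m - 70 = -70 + m)
y(H, c) = -2 + 2*c (y(H, c) = -2 + (c + c) = -2 + 2*c)
y(K(8, -3), f) - F(-123) = (-2 + 2*185) - (-70 - 123) = (-2 + 370) - 1*(-193) = 368 + 193 = 561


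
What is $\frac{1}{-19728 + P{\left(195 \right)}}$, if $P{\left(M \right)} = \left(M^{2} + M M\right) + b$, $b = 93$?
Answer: $\frac{1}{56415} \approx 1.7726 \cdot 10^{-5}$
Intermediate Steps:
$P{\left(M \right)} = 93 + 2 M^{2}$ ($P{\left(M \right)} = \left(M^{2} + M M\right) + 93 = \left(M^{2} + M^{2}\right) + 93 = 2 M^{2} + 93 = 93 + 2 M^{2}$)
$\frac{1}{-19728 + P{\left(195 \right)}} = \frac{1}{-19728 + \left(93 + 2 \cdot 195^{2}\right)} = \frac{1}{-19728 + \left(93 + 2 \cdot 38025\right)} = \frac{1}{-19728 + \left(93 + 76050\right)} = \frac{1}{-19728 + 76143} = \frac{1}{56415}$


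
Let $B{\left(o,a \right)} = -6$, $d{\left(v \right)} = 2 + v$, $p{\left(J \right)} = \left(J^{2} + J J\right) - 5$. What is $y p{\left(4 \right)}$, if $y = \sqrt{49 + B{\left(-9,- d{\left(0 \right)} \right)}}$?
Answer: $27 \sqrt{43} \approx 177.05$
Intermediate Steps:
$p{\left(J \right)} = -5 + 2 J^{2}$ ($p{\left(J \right)} = \left(J^{2} + J^{2}\right) - 5 = 2 J^{2} - 5 = -5 + 2 J^{2}$)
$y = \sqrt{43}$ ($y = \sqrt{49 - 6} = \sqrt{43} \approx 6.5574$)
$y p{\left(4 \right)} = \sqrt{43} \left(-5 + 2 \cdot 4^{2}\right) = \sqrt{43} \left(-5 + 2 \cdot 16\right) = \sqrt{43} \left(-5 + 32\right) = \sqrt{43} \cdot 27 = 27 \sqrt{43}$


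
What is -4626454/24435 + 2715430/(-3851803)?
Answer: -17886540928612/94118806305 ≈ -190.04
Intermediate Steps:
-4626454/24435 + 2715430/(-3851803) = -4626454*1/24435 + 2715430*(-1/3851803) = -4626454/24435 - 2715430/3851803 = -17886540928612/94118806305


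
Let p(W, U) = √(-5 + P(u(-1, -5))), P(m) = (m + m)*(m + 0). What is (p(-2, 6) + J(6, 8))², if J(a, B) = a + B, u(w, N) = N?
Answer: 241 + 84*√5 ≈ 428.83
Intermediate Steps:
P(m) = 2*m² (P(m) = (2*m)*m = 2*m²)
p(W, U) = 3*√5 (p(W, U) = √(-5 + 2*(-5)²) = √(-5 + 2*25) = √(-5 + 50) = √45 = 3*√5)
J(a, B) = B + a
(p(-2, 6) + J(6, 8))² = (3*√5 + (8 + 6))² = (3*√5 + 14)² = (14 + 3*√5)²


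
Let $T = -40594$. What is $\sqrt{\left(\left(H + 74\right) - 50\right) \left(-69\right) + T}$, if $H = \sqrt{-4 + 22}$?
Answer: $\sqrt{-42250 - 207 \sqrt{2}} \approx 206.26 i$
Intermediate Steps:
$H = 3 \sqrt{2}$ ($H = \sqrt{18} = 3 \sqrt{2} \approx 4.2426$)
$\sqrt{\left(\left(H + 74\right) - 50\right) \left(-69\right) + T} = \sqrt{\left(\left(3 \sqrt{2} + 74\right) - 50\right) \left(-69\right) - 40594} = \sqrt{\left(\left(74 + 3 \sqrt{2}\right) - 50\right) \left(-69\right) - 40594} = \sqrt{\left(24 + 3 \sqrt{2}\right) \left(-69\right) - 40594} = \sqrt{\left(-1656 - 207 \sqrt{2}\right) - 40594} = \sqrt{-42250 - 207 \sqrt{2}}$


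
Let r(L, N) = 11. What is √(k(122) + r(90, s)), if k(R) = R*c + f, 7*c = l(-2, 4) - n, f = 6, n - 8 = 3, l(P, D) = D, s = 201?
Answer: I*√105 ≈ 10.247*I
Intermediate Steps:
n = 11 (n = 8 + 3 = 11)
c = -1 (c = (4 - 1*11)/7 = (4 - 11)/7 = (⅐)*(-7) = -1)
k(R) = 6 - R (k(R) = R*(-1) + 6 = -R + 6 = 6 - R)
√(k(122) + r(90, s)) = √((6 - 1*122) + 11) = √((6 - 122) + 11) = √(-116 + 11) = √(-105) = I*√105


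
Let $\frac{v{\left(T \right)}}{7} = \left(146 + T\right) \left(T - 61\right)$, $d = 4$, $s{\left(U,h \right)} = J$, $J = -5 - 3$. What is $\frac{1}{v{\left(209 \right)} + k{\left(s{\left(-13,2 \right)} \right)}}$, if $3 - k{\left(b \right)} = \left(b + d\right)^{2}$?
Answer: $\frac{1}{367767} \approx 2.7191 \cdot 10^{-6}$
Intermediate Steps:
$J = -8$ ($J = -5 - 3 = -8$)
$s{\left(U,h \right)} = -8$
$v{\left(T \right)} = 7 \left(-61 + T\right) \left(146 + T\right)$ ($v{\left(T \right)} = 7 \left(146 + T\right) \left(T - 61\right) = 7 \left(146 + T\right) \left(-61 + T\right) = 7 \left(-61 + T\right) \left(146 + T\right)$)
$k{\left(b \right)} = 3 - \left(4 + b\right)^{2}$ ($k{\left(b \right)} = 3 - \left(b + 4\right)^{2} = 3 - \left(4 + b\right)^{2}$)
$\frac{1}{v{\left(209 \right)} + k{\left(s{\left(-13,2 \right)} \right)}} = \frac{1}{\left(-62342 + 7 \cdot 209^{2} + 595 \cdot 209\right) + \left(3 - \left(4 - 8\right)^{2}\right)} = \frac{1}{\left(-62342 + 7 \cdot 43681 + 124355\right) + \left(3 - \left(-4\right)^{2}\right)} = \frac{1}{\left(-62342 + 305767 + 124355\right) + \left(3 - 16\right)} = \frac{1}{367780 + \left(3 - 16\right)} = \frac{1}{367780 - 13} = \frac{1}{367767}$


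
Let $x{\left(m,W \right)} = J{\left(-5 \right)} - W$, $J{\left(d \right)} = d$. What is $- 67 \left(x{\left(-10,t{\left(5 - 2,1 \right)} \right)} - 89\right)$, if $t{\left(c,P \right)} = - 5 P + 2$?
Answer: $6097$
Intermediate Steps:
$t{\left(c,P \right)} = 2 - 5 P$
$x{\left(m,W \right)} = -5 - W$
$- 67 \left(x{\left(-10,t{\left(5 - 2,1 \right)} \right)} - 89\right) = - 67 \left(\left(-5 - \left(2 - 5\right)\right) - 89\right) = - 67 \left(\left(-5 - -3\right) - 89\right) = - 67 \left(\left(-5 + 3\right) - 89\right) = - 67 \left(-2 - 89\right) = \left(-67\right) \left(-91\right) = 6097$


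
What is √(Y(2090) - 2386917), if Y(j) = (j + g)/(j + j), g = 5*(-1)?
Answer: I*√417051598755/418 ≈ 1545.0*I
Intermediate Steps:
g = -5
Y(j) = (-5 + j)/(2*j) (Y(j) = (j - 5)/(j + j) = (-5 + j)/((2*j)) = (-5 + j)*(1/(2*j)) = (-5 + j)/(2*j))
√(Y(2090) - 2386917) = √((½)*(-5 + 2090)/2090 - 2386917) = √((½)*(1/2090)*2085 - 2386917) = √(417/836 - 2386917) = √(-1995462195/836) = I*√417051598755/418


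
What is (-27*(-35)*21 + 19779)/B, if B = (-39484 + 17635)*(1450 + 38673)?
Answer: -13208/292215809 ≈ -4.5199e-5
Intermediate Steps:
B = -876647427 (B = -21849*40123 = -876647427)
(-27*(-35)*21 + 19779)/B = (-27*(-35)*21 + 19779)/(-876647427) = (945*21 + 19779)*(-1/876647427) = (19845 + 19779)*(-1/876647427) = 39624*(-1/876647427) = -13208/292215809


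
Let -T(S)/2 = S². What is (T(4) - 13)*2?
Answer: -90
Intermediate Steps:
T(S) = -2*S²
(T(4) - 13)*2 = (-2*4² - 13)*2 = (-2*16 - 13)*2 = (-32 - 13)*2 = -45*2 = -90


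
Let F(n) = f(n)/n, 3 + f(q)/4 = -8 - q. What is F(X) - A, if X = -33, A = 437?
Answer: -1319/3 ≈ -439.67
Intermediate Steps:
f(q) = -44 - 4*q (f(q) = -12 + 4*(-8 - q) = -12 + (-32 - 4*q) = -44 - 4*q)
F(n) = (-44 - 4*n)/n
F(X) - A = (-4 - 44/(-33)) - 1*437 = (-4 - 44*(-1/33)) - 437 = (-4 + 4/3) - 437 = -8/3 - 437 = -1319/3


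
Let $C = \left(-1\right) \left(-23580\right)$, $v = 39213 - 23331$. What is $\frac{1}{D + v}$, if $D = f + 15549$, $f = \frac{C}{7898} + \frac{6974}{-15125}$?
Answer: $\frac{493625}{15516373519} \approx 3.1813 \cdot 10^{-5}$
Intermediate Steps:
$v = 15882$ ($v = 39213 - 23331 = 15882$)
$C = 23580$
$f = \frac{1246144}{493625}$ ($f = \frac{23580}{7898} + \frac{6974}{-15125} = 23580 \cdot \frac{1}{7898} + 6974 \left(- \frac{1}{15125}\right) = \frac{11790}{3949} - \frac{634}{1375} = \frac{1246144}{493625} \approx 2.5245$)
$D = \frac{7676621269}{493625}$ ($D = \frac{1246144}{493625} + 15549 = \frac{7676621269}{493625} \approx 15552.0$)
$\frac{1}{D + v} = \frac{1}{\frac{7676621269}{493625} + 15882} = \frac{1}{\frac{15516373519}{493625}} = \frac{493625}{15516373519}$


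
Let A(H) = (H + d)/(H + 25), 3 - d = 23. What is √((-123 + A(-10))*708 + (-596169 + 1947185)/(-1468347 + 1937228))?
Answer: 2*I*√99265498676099/66983 ≈ 297.48*I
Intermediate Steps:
d = -20 (d = 3 - 1*23 = 3 - 23 = -20)
A(H) = (-20 + H)/(25 + H) (A(H) = (H - 20)/(H + 25) = (-20 + H)/(25 + H))
√((-123 + A(-10))*708 + (-596169 + 1947185)/(-1468347 + 1937228)) = √((-123 + (-20 - 10)/(25 - 10))*708 + (-596169 + 1947185)/(-1468347 + 1937228)) = √((-123 - 30/15)*708 + 1351016/468881) = √((-123 + (1/15)*(-30))*708 + 1351016*(1/468881)) = √((-123 - 2)*708 + 1351016/468881) = √(-125*708 + 1351016/468881) = √(-88500 + 1351016/468881) = √(-41494617484/468881) = 2*I*√99265498676099/66983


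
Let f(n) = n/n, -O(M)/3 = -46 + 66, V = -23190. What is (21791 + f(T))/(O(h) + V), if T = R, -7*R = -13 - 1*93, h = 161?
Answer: -3632/3875 ≈ -0.93729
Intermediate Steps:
R = 106/7 (R = -(-13 - 1*93)/7 = -(-13 - 93)/7 = -1/7*(-106) = 106/7 ≈ 15.143)
T = 106/7 ≈ 15.143
O(M) = -60 (O(M) = -3*(-46 + 66) = -3*20 = -60)
f(n) = 1
(21791 + f(T))/(O(h) + V) = (21791 + 1)/(-60 - 23190) = 21792/(-23250) = 21792*(-1/23250) = -3632/3875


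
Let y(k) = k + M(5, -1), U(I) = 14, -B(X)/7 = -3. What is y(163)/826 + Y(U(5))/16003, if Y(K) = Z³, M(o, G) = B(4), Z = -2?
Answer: 1468972/6609239 ≈ 0.22226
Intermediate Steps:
B(X) = 21 (B(X) = -7*(-3) = 21)
M(o, G) = 21
Y(K) = -8 (Y(K) = (-2)³ = -8)
y(k) = 21 + k (y(k) = k + 21 = 21 + k)
y(163)/826 + Y(U(5))/16003 = (21 + 163)/826 - 8/16003 = 184*(1/826) - 8*1/16003 = 92/413 - 8/16003 = 1468972/6609239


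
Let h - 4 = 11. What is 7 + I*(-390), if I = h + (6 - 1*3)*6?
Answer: -12863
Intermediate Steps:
h = 15 (h = 4 + 11 = 15)
I = 33 (I = 15 + (6 - 1*3)*6 = 15 + (6 - 3)*6 = 15 + 3*6 = 15 + 18 = 33)
7 + I*(-390) = 7 + 33*(-390) = 7 - 12870 = -12863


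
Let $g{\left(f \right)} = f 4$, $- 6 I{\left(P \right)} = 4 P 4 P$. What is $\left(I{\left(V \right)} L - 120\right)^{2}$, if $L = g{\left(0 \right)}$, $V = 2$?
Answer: $14400$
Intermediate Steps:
$I{\left(P \right)} = - \frac{8 P^{2}}{3}$ ($I{\left(P \right)} = - \frac{4 P 4 P}{6} = - \frac{16 P^{2}}{6} = - \frac{8 P^{2}}{3}$)
$g{\left(f \right)} = 4 f$
$L = 0$ ($L = 4 \cdot 0 = 0$)
$\left(I{\left(V \right)} L - 120\right)^{2} = \left(- \frac{8 \cdot 2^{2}}{3} \cdot 0 - 120\right)^{2} = \left(\left(- \frac{8}{3}\right) 4 \cdot 0 - 120\right)^{2} = \left(\left(- \frac{32}{3}\right) 0 - 120\right)^{2} = \left(0 - 120\right)^{2} = \left(-120\right)^{2} = 14400$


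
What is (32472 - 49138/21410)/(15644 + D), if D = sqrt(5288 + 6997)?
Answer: 5437669660004/2619753837955 - 1042764573*sqrt(1365)/2619753837955 ≈ 2.0609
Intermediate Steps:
D = 3*sqrt(1365) (D = sqrt(12285) = 3*sqrt(1365) ≈ 110.84)
(32472 - 49138/21410)/(15644 + D) = (32472 - 49138/21410)/(15644 + 3*sqrt(1365)) = (32472 - 49138*1/21410)/(15644 + 3*sqrt(1365)) = (32472 - 24569/10705)/(15644 + 3*sqrt(1365)) = 347588191/(10705*(15644 + 3*sqrt(1365)))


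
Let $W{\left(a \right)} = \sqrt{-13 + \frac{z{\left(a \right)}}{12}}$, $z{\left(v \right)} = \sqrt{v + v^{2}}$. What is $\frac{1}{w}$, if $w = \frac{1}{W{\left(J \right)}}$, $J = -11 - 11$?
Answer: $\frac{\sqrt{-468 + 3 \sqrt{462}}}{6} \approx 3.348 i$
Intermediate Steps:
$J = -22$ ($J = -11 - 11 = -22$)
$W{\left(a \right)} = \sqrt{-13 + \frac{\sqrt{a \left(1 + a\right)}}{12}}$
$w = \frac{6}{\sqrt{-468 + 3 \sqrt{462}}}$ ($w = \frac{1}{\frac{1}{6} \sqrt{-468 + 3 \sqrt{- 22 \left(1 - 22\right)}}} = \frac{1}{\frac{1}{6} \sqrt{-468 + 3 \sqrt{\left(-22\right) \left(-21\right)}}} = \frac{1}{\frac{1}{6} \sqrt{-468 + 3 \sqrt{462}}} = \frac{6}{\sqrt{-468 + 3 \sqrt{462}}} \approx - 0.29869 i$)
$\frac{1}{w} = \frac{1}{\left(-2\right) i \sqrt{3} \frac{1}{\sqrt{156 - \sqrt{462}}}} = \frac{i \sqrt{3} \sqrt{156 - \sqrt{462}}}{6}$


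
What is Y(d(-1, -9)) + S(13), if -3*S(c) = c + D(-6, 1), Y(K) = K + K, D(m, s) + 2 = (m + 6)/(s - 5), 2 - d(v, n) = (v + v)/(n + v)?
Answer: -1/15 ≈ -0.066667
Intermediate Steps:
d(v, n) = 2 - 2*v/(n + v) (d(v, n) = 2 - (v + v)/(n + v) = 2 - 2*v/(n + v))
D(m, s) = -2 + (6 + m)/(-5 + s) (D(m, s) = -2 + (m + 6)/(s - 5) = -2 + (6 + m)/(-5 + s))
Y(K) = 2*K
S(c) = 2/3 - c/3 (S(c) = -(c + (16 - 6 - 2*1)/(-5 + 1))/3 = -(c + (16 - 6 - 2)/(-4))/3 = -(c - 1/4*8)/3 = -(c - 2)/3 = -(-2 + c)/3 = 2/3 - c/3)
Y(d(-1, -9)) + S(13) = 2*(2*(-9)/(-9 - 1)) + (2/3 - 1/3*13) = 2*(2*(-9)/(-10)) + (2/3 - 13/3) = 2*(2*(-9)*(-1/10)) - 11/3 = 2*(9/5) - 11/3 = 18/5 - 11/3 = -1/15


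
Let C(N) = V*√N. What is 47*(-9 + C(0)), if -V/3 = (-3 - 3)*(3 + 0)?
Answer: -423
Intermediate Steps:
V = 54 (V = -3*(-3 - 3)*(3 + 0) = -(-18)*3 = -3*(-18) = 54)
C(N) = 54*√N
47*(-9 + C(0)) = 47*(-9 + 54*√0) = 47*(-9 + 54*0) = 47*(-9 + 0) = 47*(-9) = -423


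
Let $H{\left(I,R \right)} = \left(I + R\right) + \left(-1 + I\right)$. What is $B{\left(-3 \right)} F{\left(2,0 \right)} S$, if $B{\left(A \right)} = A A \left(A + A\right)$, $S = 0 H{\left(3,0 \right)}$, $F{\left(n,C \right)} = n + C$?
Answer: $0$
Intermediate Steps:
$F{\left(n,C \right)} = C + n$
$H{\left(I,R \right)} = -1 + R + 2 I$
$S = 0$ ($S = 0 \left(-1 + 0 + 2 \cdot 3\right) = 0 \left(-1 + 0 + 6\right) = 0 \cdot 5 = 0$)
$B{\left(A \right)} = 2 A^{3}$ ($B{\left(A \right)} = A^{2} \cdot 2 A = 2 A^{3}$)
$B{\left(-3 \right)} F{\left(2,0 \right)} S = 2 \left(-3\right)^{3} \left(0 + 2\right) 0 = 2 \left(-27\right) 2 \cdot 0 = \left(-54\right) 2 \cdot 0 = \left(-108\right) 0 = 0$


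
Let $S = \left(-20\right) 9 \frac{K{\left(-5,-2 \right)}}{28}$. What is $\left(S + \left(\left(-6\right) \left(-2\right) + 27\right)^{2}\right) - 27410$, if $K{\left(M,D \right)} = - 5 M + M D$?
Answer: $-26114$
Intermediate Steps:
$K{\left(M,D \right)} = - 5 M + D M$
$S = -225$ ($S = \left(-20\right) 9 \frac{\left(-5\right) \left(-5 - 2\right)}{28} = - 180 \left(-5\right) \left(-7\right) \frac{1}{28} = - 180 \cdot 35 \cdot \frac{1}{28} = \left(-180\right) \frac{5}{4} = -225$)
$\left(S + \left(\left(-6\right) \left(-2\right) + 27\right)^{2}\right) - 27410 = \left(-225 + \left(\left(-6\right) \left(-2\right) + 27\right)^{2}\right) - 27410 = \left(-225 + \left(12 + 27\right)^{2}\right) - 27410 = \left(-225 + 39^{2}\right) - 27410 = \left(-225 + 1521\right) - 27410 = 1296 - 27410 = -26114$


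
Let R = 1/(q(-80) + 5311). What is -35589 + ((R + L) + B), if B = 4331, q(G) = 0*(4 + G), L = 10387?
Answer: -110845880/5311 ≈ -20871.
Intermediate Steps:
q(G) = 0
R = 1/5311 (R = 1/(0 + 5311) = 1/5311 ≈ 0.00018829)
-35589 + ((R + L) + B) = -35589 + ((1/5311 + 10387) + 4331) = -35589 + (55165358/5311 + 4331) = -35589 + 78167299/5311 = -110845880/5311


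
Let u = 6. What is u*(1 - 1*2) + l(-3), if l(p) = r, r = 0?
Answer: -6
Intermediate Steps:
l(p) = 0
u*(1 - 1*2) + l(-3) = 6*(1 - 1*2) + 0 = 6*(1 - 2) + 0 = 6*(-1) + 0 = -6 + 0 = -6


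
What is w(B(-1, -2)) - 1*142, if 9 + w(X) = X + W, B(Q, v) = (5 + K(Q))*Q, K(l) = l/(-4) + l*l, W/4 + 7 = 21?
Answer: -405/4 ≈ -101.25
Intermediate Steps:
W = 56 (W = -28 + 4*21 = -28 + 84 = 56)
K(l) = l² - l/4 (K(l) = l*(-¼) + l² = -l/4 + l² = l² - l/4)
B(Q, v) = Q*(5 + Q*(-¼ + Q)) (B(Q, v) = (5 + Q*(-¼ + Q))*Q = Q*(5 + Q*(-¼ + Q)))
w(X) = 47 + X (w(X) = -9 + (X + 56) = -9 + (56 + X) = 47 + X)
w(B(-1, -2)) - 1*142 = (47 + (¼)*(-1)*(20 - (-1 + 4*(-1)))) - 1*142 = (47 + (¼)*(-1)*(20 - (-1 - 4))) - 142 = (47 + (¼)*(-1)*(20 - 1*(-5))) - 142 = (47 + (¼)*(-1)*(20 + 5)) - 142 = (47 + (¼)*(-1)*25) - 142 = (47 - 25/4) - 142 = 163/4 - 142 = -405/4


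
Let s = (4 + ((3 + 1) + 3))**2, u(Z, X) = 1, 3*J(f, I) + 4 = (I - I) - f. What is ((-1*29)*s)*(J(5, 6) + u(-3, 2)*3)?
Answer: 0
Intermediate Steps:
J(f, I) = -4/3 - f/3 (J(f, I) = -4/3 + ((I - I) - f)/3 = -4/3 + (0 - f)/3 = -4/3 + (-f)/3 = -4/3 - f/3)
s = 121 (s = (4 + (4 + 3))**2 = (4 + 7)**2 = 11**2 = 121)
((-1*29)*s)*(J(5, 6) + u(-3, 2)*3) = (-1*29*121)*((-4/3 - 1/3*5) + 1*3) = (-29*121)*((-4/3 - 5/3) + 3) = -3509*(-3 + 3) = -3509*0 = 0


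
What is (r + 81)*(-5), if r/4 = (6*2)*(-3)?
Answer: 315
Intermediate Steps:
r = -144 (r = 4*((6*2)*(-3)) = 4*(12*(-3)) = 4*(-36) = -144)
(r + 81)*(-5) = (-144 + 81)*(-5) = -63*(-5) = 315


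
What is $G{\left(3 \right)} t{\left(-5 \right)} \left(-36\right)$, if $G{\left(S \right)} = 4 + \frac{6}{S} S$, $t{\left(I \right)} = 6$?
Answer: $-2160$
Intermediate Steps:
$G{\left(S \right)} = 10$ ($G{\left(S \right)} = 4 + 6 = 10$)
$G{\left(3 \right)} t{\left(-5 \right)} \left(-36\right) = 10 \cdot 6 \left(-36\right) = 60 \left(-36\right) = -2160$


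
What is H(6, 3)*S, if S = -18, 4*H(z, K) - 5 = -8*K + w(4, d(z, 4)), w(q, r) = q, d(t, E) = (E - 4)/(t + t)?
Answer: 135/2 ≈ 67.500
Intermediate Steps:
d(t, E) = (-4 + E)/(2*t) (d(t, E) = (-4 + E)/((2*t)) = (-4 + E)*(1/(2*t)) = (-4 + E)/(2*t))
H(z, K) = 9/4 - 2*K (H(z, K) = 5/4 + (-8*K + 4)/4 = 5/4 + (4 - 8*K)/4 = 5/4 + (1 - 2*K) = 9/4 - 2*K)
H(6, 3)*S = (9/4 - 2*3)*(-18) = (9/4 - 6)*(-18) = -15/4*(-18) = 135/2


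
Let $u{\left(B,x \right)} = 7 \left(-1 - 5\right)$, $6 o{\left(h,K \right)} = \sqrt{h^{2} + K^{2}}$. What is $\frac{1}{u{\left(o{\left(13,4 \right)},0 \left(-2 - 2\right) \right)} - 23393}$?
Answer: $- \frac{1}{23435} \approx -4.2671 \cdot 10^{-5}$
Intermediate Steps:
$o{\left(h,K \right)} = \frac{\sqrt{K^{2} + h^{2}}}{6}$ ($o{\left(h,K \right)} = \frac{\sqrt{h^{2} + K^{2}}}{6} = \frac{\sqrt{K^{2} + h^{2}}}{6}$)
$u{\left(B,x \right)} = -42$ ($u{\left(B,x \right)} = 7 \left(-6\right) = -42$)
$\frac{1}{u{\left(o{\left(13,4 \right)},0 \left(-2 - 2\right) \right)} - 23393} = \frac{1}{-42 - 23393} = \frac{1}{-23435} = - \frac{1}{23435}$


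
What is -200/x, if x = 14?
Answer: -100/7 ≈ -14.286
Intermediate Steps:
-200/x = -200/14 = -200*1/14 = -100/7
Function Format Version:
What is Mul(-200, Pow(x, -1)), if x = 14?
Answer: Rational(-100, 7) ≈ -14.286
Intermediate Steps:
Mul(-200, Pow(x, -1)) = Mul(-200, Pow(14, -1)) = Mul(-200, Rational(1, 14)) = Rational(-100, 7)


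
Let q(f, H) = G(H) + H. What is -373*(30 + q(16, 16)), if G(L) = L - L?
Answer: -17158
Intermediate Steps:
G(L) = 0
q(f, H) = H (q(f, H) = 0 + H = H)
-373*(30 + q(16, 16)) = -373*(30 + 16) = -373*46 = -17158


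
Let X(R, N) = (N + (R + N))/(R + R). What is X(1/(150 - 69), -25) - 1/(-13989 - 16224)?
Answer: -122332435/60426 ≈ -2024.5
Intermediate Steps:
X(R, N) = (R + 2*N)/(2*R) (X(R, N) = (N + (N + R))/((2*R)) = (R + 2*N)*(1/(2*R)) = (R + 2*N)/(2*R))
X(1/(150 - 69), -25) - 1/(-13989 - 16224) = (-25 + 1/(2*(150 - 69)))/(1/(150 - 69)) - 1/(-13989 - 16224) = (-25 + (½)/81)/(1/81) - 1/(-30213) = (-25 + (½)*(1/81))/(1/81) - 1*(-1/30213) = 81*(-25 + 1/162) + 1/30213 = 81*(-4049/162) + 1/30213 = -4049/2 + 1/30213 = -122332435/60426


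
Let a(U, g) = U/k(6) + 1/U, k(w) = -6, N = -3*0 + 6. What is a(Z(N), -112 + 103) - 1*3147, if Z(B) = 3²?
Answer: -56671/18 ≈ -3148.4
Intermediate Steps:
N = 6 (N = 0 + 6 = 6)
Z(B) = 9
a(U, g) = 1/U - U/6 (a(U, g) = U/(-6) + 1/U = U*(-⅙) + 1/U = -U/6 + 1/U = 1/U - U/6)
a(Z(N), -112 + 103) - 1*3147 = (1/9 - ⅙*9) - 1*3147 = (⅑ - 3/2) - 3147 = -25/18 - 3147 = -56671/18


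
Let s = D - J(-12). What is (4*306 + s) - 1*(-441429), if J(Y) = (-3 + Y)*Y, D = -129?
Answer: 442344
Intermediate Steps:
J(Y) = Y*(-3 + Y)
s = -309 (s = -129 - (-12)*(-3 - 12) = -129 - (-12)*(-15) = -129 - 1*180 = -129 - 180 = -309)
(4*306 + s) - 1*(-441429) = (4*306 - 309) - 1*(-441429) = (1224 - 309) + 441429 = 915 + 441429 = 442344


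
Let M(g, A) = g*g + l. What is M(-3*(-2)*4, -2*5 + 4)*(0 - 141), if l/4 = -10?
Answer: -75576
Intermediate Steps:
l = -40 (l = 4*(-10) = -40)
M(g, A) = -40 + g² (M(g, A) = g*g - 40 = g² - 40 = -40 + g²)
M(-3*(-2)*4, -2*5 + 4)*(0 - 141) = (-40 + (-3*(-2)*4)²)*(0 - 141) = (-40 + (6*4)²)*(-141) = (-40 + 24²)*(-141) = (-40 + 576)*(-141) = 536*(-141) = -75576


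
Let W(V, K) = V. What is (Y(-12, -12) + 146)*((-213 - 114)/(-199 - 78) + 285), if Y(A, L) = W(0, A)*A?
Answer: 11573712/277 ≈ 41782.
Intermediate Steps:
Y(A, L) = 0 (Y(A, L) = 0*A = 0)
(Y(-12, -12) + 146)*((-213 - 114)/(-199 - 78) + 285) = (0 + 146)*((-213 - 114)/(-199 - 78) + 285) = 146*(-327/(-277) + 285) = 146*(-327*(-1/277) + 285) = 146*(327/277 + 285) = 146*(79272/277) = 11573712/277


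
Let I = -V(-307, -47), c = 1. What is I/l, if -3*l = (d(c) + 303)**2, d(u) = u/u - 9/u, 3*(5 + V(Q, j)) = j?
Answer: -62/87025 ≈ -0.00071244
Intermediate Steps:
V(Q, j) = -5 + j/3
d(u) = 1 - 9/u
l = -87025/3 (l = -((-9 + 1)/1 + 303)**2/3 = -(1*(-8) + 303)**2/3 = -(-8 + 303)**2/3 = -1/3*295**2 = -1/3*87025 = -87025/3 ≈ -29008.)
I = 62/3 (I = -(-5 + (1/3)*(-47)) = -(-5 - 47/3) = -1*(-62/3) = 62/3 ≈ 20.667)
I/l = 62/(3*(-87025/3)) = (62/3)*(-3/87025) = -62/87025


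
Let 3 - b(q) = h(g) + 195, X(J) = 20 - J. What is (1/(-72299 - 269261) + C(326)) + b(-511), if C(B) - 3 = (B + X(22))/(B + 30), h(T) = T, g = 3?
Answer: -5808911009/30398840 ≈ -191.09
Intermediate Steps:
C(B) = 3 + (-2 + B)/(30 + B) (C(B) = 3 + (B + (20 - 1*22))/(B + 30) = 3 + (B + (20 - 22))/(30 + B) = 3 + (B - 2)/(30 + B) = 3 + (-2 + B)/(30 + B))
b(q) = -195 (b(q) = 3 - (3 + 195) = 3 - 1*198 = 3 - 198 = -195)
(1/(-72299 - 269261) + C(326)) + b(-511) = (1/(-72299 - 269261) + 4*(22 + 326)/(30 + 326)) - 195 = (1/(-341560) + 4*348/356) - 195 = (-1/341560 + 4*(1/356)*348) - 195 = (-1/341560 + 348/89) - 195 = 118862791/30398840 - 195 = -5808911009/30398840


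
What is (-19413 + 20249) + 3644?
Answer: 4480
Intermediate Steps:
(-19413 + 20249) + 3644 = 836 + 3644 = 4480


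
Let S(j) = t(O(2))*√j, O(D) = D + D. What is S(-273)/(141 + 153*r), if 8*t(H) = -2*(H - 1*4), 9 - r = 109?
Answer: 0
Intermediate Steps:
r = -100 (r = 9 - 1*109 = 9 - 109 = -100)
O(D) = 2*D
t(H) = 1 - H/4 (t(H) = (-2*(H - 1*4))/8 = (-2*(H - 4))/8 = (-2*(-4 + H))/8 = (8 - 2*H)/8 = 1 - H/4)
S(j) = 0 (S(j) = (1 - 2/2)*√j = (1 - ¼*4)*√j = (1 - 1)*√j = 0*√j = 0)
S(-273)/(141 + 153*r) = 0/(141 + 153*(-100)) = 0/(141 - 15300) = 0/(-15159) = 0*(-1/15159) = 0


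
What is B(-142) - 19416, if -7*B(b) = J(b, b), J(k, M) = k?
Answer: -135770/7 ≈ -19396.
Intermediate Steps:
B(b) = -b/7
B(-142) - 19416 = -⅐*(-142) - 19416 = 142/7 - 19416 = -135770/7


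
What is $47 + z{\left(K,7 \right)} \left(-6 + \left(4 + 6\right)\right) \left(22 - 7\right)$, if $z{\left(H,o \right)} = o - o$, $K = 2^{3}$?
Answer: $47$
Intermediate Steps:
$K = 8$
$z{\left(H,o \right)} = 0$
$47 + z{\left(K,7 \right)} \left(-6 + \left(4 + 6\right)\right) \left(22 - 7\right) = 47 + 0 \left(-6 + \left(4 + 6\right)\right) \left(22 - 7\right) = 47 + 0 \left(-6 + 10\right) 15 = 47 + 0 \cdot 4 \cdot 15 = 47 + 0 \cdot 60 = 47 + 0 = 47$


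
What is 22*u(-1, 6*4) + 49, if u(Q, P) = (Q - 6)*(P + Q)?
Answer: -3493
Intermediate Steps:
u(Q, P) = (-6 + Q)*(P + Q)
22*u(-1, 6*4) + 49 = 22*((-1)² - 36*4 - 6*(-1) + (6*4)*(-1)) + 49 = 22*(1 - 6*24 + 6 + 24*(-1)) + 49 = 22*(1 - 144 + 6 - 24) + 49 = 22*(-161) + 49 = -3542 + 49 = -3493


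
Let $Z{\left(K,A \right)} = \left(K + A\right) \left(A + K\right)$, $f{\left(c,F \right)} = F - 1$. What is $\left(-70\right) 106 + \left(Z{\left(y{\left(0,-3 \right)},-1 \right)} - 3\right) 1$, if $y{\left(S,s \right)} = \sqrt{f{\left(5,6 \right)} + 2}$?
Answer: $-7423 + \left(1 - \sqrt{7}\right)^{2} \approx -7420.3$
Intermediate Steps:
$f{\left(c,F \right)} = -1 + F$ ($f{\left(c,F \right)} = F - 1 = -1 + F$)
$y{\left(S,s \right)} = \sqrt{7}$ ($y{\left(S,s \right)} = \sqrt{\left(-1 + 6\right) + 2} = \sqrt{5 + 2} = \sqrt{7}$)
$Z{\left(K,A \right)} = \left(A + K\right)^{2}$ ($Z{\left(K,A \right)} = \left(A + K\right) \left(A + K\right) = \left(A + K\right)^{2}$)
$\left(-70\right) 106 + \left(Z{\left(y{\left(0,-3 \right)},-1 \right)} - 3\right) 1 = \left(-70\right) 106 + \left(\left(-1 + \sqrt{7}\right)^{2} - 3\right) 1 = -7420 + \left(-3 + \left(-1 + \sqrt{7}\right)^{2}\right) 1 = -7420 - \left(3 - \left(-1 + \sqrt{7}\right)^{2}\right) = -7423 + \left(-1 + \sqrt{7}\right)^{2}$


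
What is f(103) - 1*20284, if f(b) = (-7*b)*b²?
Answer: -7669373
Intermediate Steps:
f(b) = -7*b³
f(103) - 1*20284 = -7*103³ - 1*20284 = -7*1092727 - 20284 = -7649089 - 20284 = -7669373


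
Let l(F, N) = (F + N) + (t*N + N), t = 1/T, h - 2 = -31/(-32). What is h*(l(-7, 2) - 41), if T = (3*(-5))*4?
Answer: -25099/192 ≈ -130.72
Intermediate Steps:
h = 95/32 (h = 2 - 31/(-32) = 2 - 31*(-1/32) = 2 + 31/32 = 95/32 ≈ 2.9688)
T = -60 (T = -15*4 = -60)
t = -1/60 (t = 1/(-60) = -1/60 ≈ -0.016667)
l(F, N) = F + 119*N/60 (l(F, N) = (F + N) + (-N/60 + N) = (F + N) + 59*N/60 = F + 119*N/60)
h*(l(-7, 2) - 41) = 95*((-7 + (119/60)*2) - 41)/32 = 95*((-7 + 119/30) - 41)/32 = 95*(-91/30 - 41)/32 = (95/32)*(-1321/30) = -25099/192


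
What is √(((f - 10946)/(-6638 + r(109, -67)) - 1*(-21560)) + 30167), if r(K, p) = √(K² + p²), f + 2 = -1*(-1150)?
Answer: √(343373624 - 51727*√16370)/√(6638 - √16370) ≈ 227.44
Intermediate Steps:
f = 1148 (f = -2 - 1*(-1150) = -2 + 1150 = 1148)
√(((f - 10946)/(-6638 + r(109, -67)) - 1*(-21560)) + 30167) = √(((1148 - 10946)/(-6638 + √(109² + (-67)²)) - 1*(-21560)) + 30167) = √((-9798/(-6638 + √(11881 + 4489)) + 21560) + 30167) = √((-9798/(-6638 + √16370) + 21560) + 30167) = √((21560 - 9798/(-6638 + √16370)) + 30167) = √(51727 - 9798/(-6638 + √16370))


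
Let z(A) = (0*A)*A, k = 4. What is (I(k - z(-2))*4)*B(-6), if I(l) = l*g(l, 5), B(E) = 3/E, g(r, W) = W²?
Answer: -200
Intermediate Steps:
z(A) = 0 (z(A) = 0*A = 0)
I(l) = 25*l (I(l) = l*5² = l*25 = 25*l)
(I(k - z(-2))*4)*B(-6) = ((25*(4 - 1*0))*4)*(3/(-6)) = ((25*(4 + 0))*4)*(3*(-⅙)) = ((25*4)*4)*(-½) = (100*4)*(-½) = 400*(-½) = -200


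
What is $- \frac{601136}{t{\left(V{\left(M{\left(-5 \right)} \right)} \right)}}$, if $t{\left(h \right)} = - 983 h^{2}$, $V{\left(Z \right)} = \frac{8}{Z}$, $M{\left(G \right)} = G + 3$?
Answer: $\frac{37571}{983} \approx 38.221$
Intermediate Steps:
$M{\left(G \right)} = 3 + G$
$- \frac{601136}{t{\left(V{\left(M{\left(-5 \right)} \right)} \right)}} = - \frac{601136}{\left(-983\right) \left(\frac{8}{3 - 5}\right)^{2}} = - \frac{601136}{\left(-983\right) \left(\frac{8}{-2}\right)^{2}} = - \frac{601136}{\left(-983\right) \left(8 \left(- \frac{1}{2}\right)\right)^{2}} = - \frac{601136}{\left(-983\right) \left(-4\right)^{2}} = - \frac{601136}{\left(-983\right) 16} = - \frac{601136}{-15728} = \left(-601136\right) \left(- \frac{1}{15728}\right) = \frac{37571}{983}$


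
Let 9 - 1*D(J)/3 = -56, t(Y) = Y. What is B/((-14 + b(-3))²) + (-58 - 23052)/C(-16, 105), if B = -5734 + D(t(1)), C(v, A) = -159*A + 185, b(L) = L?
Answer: -8477010/477139 ≈ -17.766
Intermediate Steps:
D(J) = 195 (D(J) = 27 - 3*(-56) = 27 + 168 = 195)
C(v, A) = 185 - 159*A
B = -5539 (B = -5734 + 195 = -5539)
B/((-14 + b(-3))²) + (-58 - 23052)/C(-16, 105) = -5539/(-14 - 3)² + (-58 - 23052)/(185 - 159*105) = -5539/((-17)²) - 23110/(185 - 16695) = -5539/289 - 23110/(-16510) = -5539*1/289 - 23110*(-1/16510) = -5539/289 + 2311/1651 = -8477010/477139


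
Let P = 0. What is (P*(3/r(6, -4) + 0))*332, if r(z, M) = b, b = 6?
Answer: 0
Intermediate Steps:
r(z, M) = 6
(P*(3/r(6, -4) + 0))*332 = (0*(3/6 + 0))*332 = (0*(3*(1/6) + 0))*332 = (0*(1/2 + 0))*332 = (0*(1/2))*332 = 0*332 = 0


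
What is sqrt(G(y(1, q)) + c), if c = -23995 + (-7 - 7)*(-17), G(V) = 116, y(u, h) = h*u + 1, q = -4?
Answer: I*sqrt(23641) ≈ 153.76*I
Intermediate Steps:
y(u, h) = 1 + h*u
c = -23757 (c = -23995 - 14*(-17) = -23995 + 238 = -23757)
sqrt(G(y(1, q)) + c) = sqrt(116 - 23757) = sqrt(-23641) = I*sqrt(23641)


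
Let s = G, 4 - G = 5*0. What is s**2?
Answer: 16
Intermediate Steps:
G = 4 (G = 4 - 5*0 = 4 - 1*0 = 4 + 0 = 4)
s = 4
s**2 = 4**2 = 16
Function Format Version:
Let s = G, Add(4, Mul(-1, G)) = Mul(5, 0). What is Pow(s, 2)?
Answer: 16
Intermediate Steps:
G = 4 (G = Add(4, Mul(-1, Mul(5, 0))) = Add(4, Mul(-1, 0)) = Add(4, 0) = 4)
s = 4
Pow(s, 2) = Pow(4, 2) = 16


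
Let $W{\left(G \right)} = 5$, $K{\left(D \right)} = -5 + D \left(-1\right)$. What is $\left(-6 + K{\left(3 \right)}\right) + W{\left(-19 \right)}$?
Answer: $-9$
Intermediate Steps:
$K{\left(D \right)} = -5 - D$
$\left(-6 + K{\left(3 \right)}\right) + W{\left(-19 \right)} = \left(-6 - 8\right) + 5 = -14 + 5 = -9$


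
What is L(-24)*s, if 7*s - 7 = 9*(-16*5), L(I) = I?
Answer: 17112/7 ≈ 2444.6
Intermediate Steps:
s = -713/7 (s = 1 + (9*(-16*5))/7 = 1 + (9*(-80))/7 = 1 + (⅐)*(-720) = 1 - 720/7 = -713/7 ≈ -101.86)
L(-24)*s = -24*(-713/7) = 17112/7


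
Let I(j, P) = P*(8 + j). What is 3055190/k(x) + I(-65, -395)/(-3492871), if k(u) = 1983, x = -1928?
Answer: 10671339903245/6926363193 ≈ 1540.7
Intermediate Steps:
3055190/k(x) + I(-65, -395)/(-3492871) = 3055190/1983 - 395*(8 - 65)/(-3492871) = 3055190*(1/1983) - 395*(-57)*(-1/3492871) = 3055190/1983 + 22515*(-1/3492871) = 3055190/1983 - 22515/3492871 = 10671339903245/6926363193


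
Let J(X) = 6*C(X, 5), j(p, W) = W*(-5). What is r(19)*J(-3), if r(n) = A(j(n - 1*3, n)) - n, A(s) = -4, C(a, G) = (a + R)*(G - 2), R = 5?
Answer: -828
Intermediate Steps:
j(p, W) = -5*W
C(a, G) = (-2 + G)*(5 + a) (C(a, G) = (a + 5)*(G - 2) = (5 + a)*(-2 + G) = (-2 + G)*(5 + a))
J(X) = 90 + 18*X (J(X) = 6*(-10 - 2*X + 5*5 + 5*X) = 6*(-10 - 2*X + 25 + 5*X) = 6*(15 + 3*X) = 90 + 18*X)
r(n) = -4 - n
r(19)*J(-3) = (-4 - 1*19)*(90 + 18*(-3)) = (-4 - 19)*(90 - 54) = -23*36 = -828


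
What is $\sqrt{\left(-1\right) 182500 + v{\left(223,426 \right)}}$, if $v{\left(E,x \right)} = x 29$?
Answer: $i \sqrt{170146} \approx 412.49 i$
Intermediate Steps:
$v{\left(E,x \right)} = 29 x$
$\sqrt{\left(-1\right) 182500 + v{\left(223,426 \right)}} = \sqrt{\left(-1\right) 182500 + 29 \cdot 426} = \sqrt{-182500 + 12354} = \sqrt{-170146} = i \sqrt{170146}$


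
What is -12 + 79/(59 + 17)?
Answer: -833/76 ≈ -10.961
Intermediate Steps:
-12 + 79/(59 + 17) = -12 + 79/76 = -833/76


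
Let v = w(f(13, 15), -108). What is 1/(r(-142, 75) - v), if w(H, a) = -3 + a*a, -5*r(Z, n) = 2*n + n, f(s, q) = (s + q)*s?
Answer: -1/11706 ≈ -8.5426e-5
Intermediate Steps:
f(s, q) = s*(q + s) (f(s, q) = (q + s)*s = s*(q + s))
r(Z, n) = -3*n/5 (r(Z, n) = -(2*n + n)/5 = -3*n/5)
w(H, a) = -3 + a²
v = 11661 (v = -3 + (-108)² = -3 + 11664 = 11661)
1/(r(-142, 75) - v) = 1/(-⅗*75 - 1*11661) = 1/(-45 - 11661) = 1/(-11706) = -1/11706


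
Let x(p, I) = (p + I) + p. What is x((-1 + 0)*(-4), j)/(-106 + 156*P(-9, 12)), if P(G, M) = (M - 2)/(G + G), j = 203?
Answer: -633/578 ≈ -1.0952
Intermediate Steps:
x(p, I) = I + 2*p (x(p, I) = (I + p) + p = I + 2*p)
P(G, M) = (-2 + M)/(2*G) (P(G, M) = (-2 + M)/((2*G)) = (-2 + M)*(1/(2*G)) = (-2 + M)/(2*G))
x((-1 + 0)*(-4), j)/(-106 + 156*P(-9, 12)) = (203 + 2*((-1 + 0)*(-4)))/(-106 + 156*((1/2)*(-2 + 12)/(-9))) = (203 + 2*(-1*(-4)))/(-106 + 156*((1/2)*(-1/9)*10)) = (203 + 2*4)/(-106 + 156*(-5/9)) = (203 + 8)/(-106 - 260/3) = 211/(-578/3) = 211*(-3/578) = -633/578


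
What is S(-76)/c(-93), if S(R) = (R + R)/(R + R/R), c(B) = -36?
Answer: -38/675 ≈ -0.056296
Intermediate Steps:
S(R) = 2*R/(1 + R) (S(R) = (2*R)/(R + 1) = (2*R)/(1 + R) = 2*R/(1 + R))
S(-76)/c(-93) = (2*(-76)/(1 - 76))/(-36) = (2*(-76)/(-75))*(-1/36) = (2*(-76)*(-1/75))*(-1/36) = (152/75)*(-1/36) = -38/675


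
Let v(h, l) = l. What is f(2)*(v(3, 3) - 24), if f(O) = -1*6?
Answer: 126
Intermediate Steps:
f(O) = -6
f(2)*(v(3, 3) - 24) = -6*(3 - 24) = -6*(-21) = 126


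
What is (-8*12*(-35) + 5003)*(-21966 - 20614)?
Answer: -356096540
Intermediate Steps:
(-8*12*(-35) + 5003)*(-21966 - 20614) = (-96*(-35) + 5003)*(-42580) = (3360 + 5003)*(-42580) = 8363*(-42580) = -356096540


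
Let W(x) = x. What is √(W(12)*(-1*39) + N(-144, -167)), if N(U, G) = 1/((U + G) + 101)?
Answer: I*√20639010/210 ≈ 21.633*I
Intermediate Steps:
N(U, G) = 1/(101 + G + U) (N(U, G) = 1/((G + U) + 101) = 1/(101 + G + U))
√(W(12)*(-1*39) + N(-144, -167)) = √(12*(-1*39) + 1/(101 - 167 - 144)) = √(12*(-39) + 1/(-210)) = √(-468 - 1/210) = √(-98281/210) = I*√20639010/210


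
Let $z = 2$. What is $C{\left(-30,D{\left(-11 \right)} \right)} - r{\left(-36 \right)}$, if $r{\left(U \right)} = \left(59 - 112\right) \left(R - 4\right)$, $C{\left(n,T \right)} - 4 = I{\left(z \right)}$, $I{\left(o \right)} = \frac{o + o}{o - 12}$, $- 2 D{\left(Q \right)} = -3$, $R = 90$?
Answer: $\frac{22808}{5} \approx 4561.6$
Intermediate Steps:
$D{\left(Q \right)} = \frac{3}{2}$ ($D{\left(Q \right)} = \left(- \frac{1}{2}\right) \left(-3\right) = \frac{3}{2}$)
$I{\left(o \right)} = \frac{2 o}{-12 + o}$
$C{\left(n,T \right)} = \frac{18}{5}$ ($C{\left(n,T \right)} = 4 + 2 \cdot 2 \frac{1}{-12 + 2} = 4 + 2 \cdot 2 \frac{1}{-10} = 4 + 2 \cdot 2 \left(- \frac{1}{10}\right) = 4 - \frac{2}{5} = \frac{18}{5}$)
$r{\left(U \right)} = -4558$ ($r{\left(U \right)} = \left(59 - 112\right) \left(90 - 4\right) = \left(-53\right) 86 = -4558$)
$C{\left(-30,D{\left(-11 \right)} \right)} - r{\left(-36 \right)} = \frac{18}{5} - -4558 = \frac{18}{5} + 4558 = \frac{22808}{5}$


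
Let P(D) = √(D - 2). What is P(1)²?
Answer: -1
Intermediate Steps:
P(D) = √(-2 + D)
P(1)² = (√(-2 + 1))² = (√(-1))² = I² = -1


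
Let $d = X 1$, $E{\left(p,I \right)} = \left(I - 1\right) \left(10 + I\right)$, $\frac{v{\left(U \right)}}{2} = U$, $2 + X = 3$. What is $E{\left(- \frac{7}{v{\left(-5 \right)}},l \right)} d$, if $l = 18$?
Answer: $476$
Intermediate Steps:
$X = 1$ ($X = -2 + 3 = 1$)
$v{\left(U \right)} = 2 U$
$E{\left(p,I \right)} = \left(-1 + I\right) \left(10 + I\right)$
$d = 1$ ($d = 1 \cdot 1 = 1$)
$E{\left(- \frac{7}{v{\left(-5 \right)}},l \right)} d = \left(-10 + 18^{2} + 9 \cdot 18\right) 1 = \left(-10 + 324 + 162\right) 1 = 476 \cdot 1 = 476$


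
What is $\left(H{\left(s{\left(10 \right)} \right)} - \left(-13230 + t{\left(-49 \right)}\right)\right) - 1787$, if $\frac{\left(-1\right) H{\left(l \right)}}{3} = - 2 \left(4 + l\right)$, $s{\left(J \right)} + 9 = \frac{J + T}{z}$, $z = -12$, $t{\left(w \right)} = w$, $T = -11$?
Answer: $\frac{22925}{2} \approx 11463.0$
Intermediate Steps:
$s{\left(J \right)} = - \frac{97}{12} - \frac{J}{12}$ ($s{\left(J \right)} = -9 + \frac{J - 11}{-12} = -9 + \left(-11 + J\right) \left(- \frac{1}{12}\right) = -9 - \left(- \frac{11}{12} + \frac{J}{12}\right) = - \frac{97}{12} - \frac{J}{12}$)
$H{\left(l \right)} = 24 + 6 l$ ($H{\left(l \right)} = - 3 \left(- 2 \left(4 + l\right)\right) = - 3 \left(-8 - 2 l\right) = 24 + 6 l$)
$\left(H{\left(s{\left(10 \right)} \right)} - \left(-13230 + t{\left(-49 \right)}\right)\right) - 1787 = \left(\left(24 + 6 \left(- \frac{97}{12} - \frac{5}{6}\right)\right) + \left(13230 - -49\right)\right) - 1787 = \left(\left(24 + 6 \left(- \frac{97}{12} - \frac{5}{6}\right)\right) + \left(13230 + 49\right)\right) - 1787 = \left(\left(24 + 6 \left(- \frac{107}{12}\right)\right) + 13279\right) - 1787 = \left(\left(24 - \frac{107}{2}\right) + 13279\right) - 1787 = \left(- \frac{59}{2} + 13279\right) - 1787 = \frac{26499}{2} - 1787 = \frac{22925}{2}$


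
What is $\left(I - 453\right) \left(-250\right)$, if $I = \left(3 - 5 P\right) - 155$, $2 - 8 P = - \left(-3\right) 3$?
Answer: $\frac{600625}{4} \approx 1.5016 \cdot 10^{5}$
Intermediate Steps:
$P = - \frac{7}{8}$ ($P = \frac{1}{4} - \frac{\left(-1\right) \left(\left(-3\right) 3\right)}{8} = \frac{1}{4} - \frac{\left(-1\right) \left(-9\right)}{8} = \frac{1}{4} - \frac{9}{8} = - \frac{7}{8} \approx -0.875$)
$I = - \frac{1181}{8}$ ($I = \left(3 - - \frac{35}{8}\right) - 155 = \left(3 + \frac{35}{8}\right) - 155 = \frac{59}{8} - 155 = - \frac{1181}{8} \approx -147.63$)
$\left(I - 453\right) \left(-250\right) = \left(- \frac{1181}{8} - 453\right) \left(-250\right) = \left(- \frac{4805}{8}\right) \left(-250\right) = \frac{600625}{4}$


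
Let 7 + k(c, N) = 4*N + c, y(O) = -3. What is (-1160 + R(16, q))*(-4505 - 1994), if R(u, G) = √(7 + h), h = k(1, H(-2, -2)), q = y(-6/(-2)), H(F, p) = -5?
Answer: 7538840 - 6499*I*√19 ≈ 7.5388e+6 - 28328.0*I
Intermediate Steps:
k(c, N) = -7 + c + 4*N (k(c, N) = -7 + (4*N + c) = -7 + (c + 4*N) = -7 + c + 4*N)
q = -3
h = -26 (h = -7 + 1 + 4*(-5) = -7 + 1 - 20 = -26)
R(u, G) = I*√19 (R(u, G) = √(7 - 26) = √(-19) = I*√19)
(-1160 + R(16, q))*(-4505 - 1994) = (-1160 + I*√19)*(-4505 - 1994) = (-1160 + I*√19)*(-6499) = 7538840 - 6499*I*√19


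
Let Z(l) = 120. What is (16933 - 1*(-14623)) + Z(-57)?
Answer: 31676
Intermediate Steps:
(16933 - 1*(-14623)) + Z(-57) = (16933 - 1*(-14623)) + 120 = (16933 + 14623) + 120 = 31556 + 120 = 31676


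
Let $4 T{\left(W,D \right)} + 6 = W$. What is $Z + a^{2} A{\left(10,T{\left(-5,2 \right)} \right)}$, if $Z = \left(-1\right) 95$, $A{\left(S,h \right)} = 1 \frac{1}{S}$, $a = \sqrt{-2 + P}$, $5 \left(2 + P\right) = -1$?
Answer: $- \frac{4771}{50} \approx -95.42$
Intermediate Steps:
$P = - \frac{11}{5}$ ($P = -2 + \frac{1}{5} \left(-1\right) = -2 - \frac{1}{5} = - \frac{11}{5} \approx -2.2$)
$T{\left(W,D \right)} = - \frac{3}{2} + \frac{W}{4}$
$a = \frac{i \sqrt{105}}{5}$ ($a = \sqrt{-2 - \frac{11}{5}} = \sqrt{- \frac{21}{5}} = \frac{i \sqrt{105}}{5} \approx 2.0494 i$)
$A{\left(S,h \right)} = \frac{1}{S}$
$Z = -95$
$Z + a^{2} A{\left(10,T{\left(-5,2 \right)} \right)} = -95 + \frac{\left(\frac{i \sqrt{105}}{5}\right)^{2}}{10} = -95 - \frac{21}{50} = - \frac{4771}{50}$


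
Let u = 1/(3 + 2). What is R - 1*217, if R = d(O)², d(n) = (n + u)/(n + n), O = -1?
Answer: -5421/25 ≈ -216.84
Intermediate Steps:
u = ⅕ (u = 1/5 = ⅕ ≈ 0.20000)
d(n) = (⅕ + n)/(2*n) (d(n) = (n + ⅕)/(n + n) = (⅕ + n)/((2*n)) = (⅕ + n)*(1/(2*n)) = (⅕ + n)/(2*n))
R = 4/25 (R = ((⅒)*(1 + 5*(-1))/(-1))² = ((⅒)*(-1)*(1 - 5))² = ((⅒)*(-1)*(-4))² = (⅖)² = 4/25 ≈ 0.16000)
R - 1*217 = 4/25 - 1*217 = 4/25 - 217 = -5421/25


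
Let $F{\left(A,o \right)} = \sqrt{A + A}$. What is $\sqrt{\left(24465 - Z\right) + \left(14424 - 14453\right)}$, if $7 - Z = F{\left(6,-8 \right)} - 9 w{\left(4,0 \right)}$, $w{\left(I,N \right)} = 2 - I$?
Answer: $\sqrt{24447 + 2 \sqrt{3}} \approx 156.37$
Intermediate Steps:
$F{\left(A,o \right)} = \sqrt{2} \sqrt{A}$ ($F{\left(A,o \right)} = \sqrt{2 A} = \sqrt{2} \sqrt{A}$)
$Z = -11 - 2 \sqrt{3}$ ($Z = 7 - \left(\sqrt{2} \sqrt{6} - 9 \left(2 - 4\right)\right) = 7 - \left(2 \sqrt{3} - 9 \left(2 - 4\right)\right) = 7 - \left(2 \sqrt{3} - -18\right) = 7 - \left(2 \sqrt{3} + 18\right) = 7 - \left(18 + 2 \sqrt{3}\right) = -11 - 2 \sqrt{3} \approx -14.464$)
$\sqrt{\left(24465 - Z\right) + \left(14424 - 14453\right)} = \sqrt{\left(24465 - \left(-11 - 2 \sqrt{3}\right)\right) + \left(14424 - 14453\right)} = \sqrt{\left(24465 + \left(11 + 2 \sqrt{3}\right)\right) + \left(14424 - 14453\right)} = \sqrt{\left(24476 + 2 \sqrt{3}\right) - 29} = \sqrt{24447 + 2 \sqrt{3}}$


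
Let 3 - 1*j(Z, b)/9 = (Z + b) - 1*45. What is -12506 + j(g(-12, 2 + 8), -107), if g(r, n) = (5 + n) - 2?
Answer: -11228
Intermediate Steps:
g(r, n) = 3 + n
j(Z, b) = 432 - 9*Z - 9*b (j(Z, b) = 27 - 9*((Z + b) - 1*45) = 27 - 9*((Z + b) - 45) = 27 - 9*(-45 + Z + b) = 27 + (405 - 9*Z - 9*b) = 432 - 9*Z - 9*b)
-12506 + j(g(-12, 2 + 8), -107) = -12506 + (432 - 9*(3 + (2 + 8)) - 9*(-107)) = -12506 + (432 - 9*(3 + 10) + 963) = -12506 + (432 - 9*13 + 963) = -12506 + (432 - 117 + 963) = -12506 + 1278 = -11228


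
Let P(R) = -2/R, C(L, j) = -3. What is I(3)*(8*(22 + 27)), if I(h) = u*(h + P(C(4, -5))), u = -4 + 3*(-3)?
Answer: -56056/3 ≈ -18685.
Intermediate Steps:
u = -13 (u = -4 - 9 = -13)
I(h) = -26/3 - 13*h (I(h) = -13*(h - 2/(-3)) = -13*(h - 2*(-⅓)) = -13*(h + ⅔) = -13*(⅔ + h) = -26/3 - 13*h)
I(3)*(8*(22 + 27)) = (-26/3 - 13*3)*(8*(22 + 27)) = (-26/3 - 39)*(8*49) = -143/3*392 = -56056/3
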